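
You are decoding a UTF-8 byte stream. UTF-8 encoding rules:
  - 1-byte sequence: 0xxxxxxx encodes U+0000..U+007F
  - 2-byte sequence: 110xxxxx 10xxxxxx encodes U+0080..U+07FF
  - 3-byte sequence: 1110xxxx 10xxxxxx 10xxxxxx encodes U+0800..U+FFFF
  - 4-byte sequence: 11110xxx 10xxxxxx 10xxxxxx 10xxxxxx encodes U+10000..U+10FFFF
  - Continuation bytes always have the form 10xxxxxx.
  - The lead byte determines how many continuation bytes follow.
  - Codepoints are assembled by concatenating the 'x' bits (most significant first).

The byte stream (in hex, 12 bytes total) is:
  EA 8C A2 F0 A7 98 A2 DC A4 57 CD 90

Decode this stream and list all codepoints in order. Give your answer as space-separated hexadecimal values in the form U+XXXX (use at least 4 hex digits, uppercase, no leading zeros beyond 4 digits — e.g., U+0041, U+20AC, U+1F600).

Byte[0]=EA: 3-byte lead, need 2 cont bytes. acc=0xA
Byte[1]=8C: continuation. acc=(acc<<6)|0x0C=0x28C
Byte[2]=A2: continuation. acc=(acc<<6)|0x22=0xA322
Completed: cp=U+A322 (starts at byte 0)
Byte[3]=F0: 4-byte lead, need 3 cont bytes. acc=0x0
Byte[4]=A7: continuation. acc=(acc<<6)|0x27=0x27
Byte[5]=98: continuation. acc=(acc<<6)|0x18=0x9D8
Byte[6]=A2: continuation. acc=(acc<<6)|0x22=0x27622
Completed: cp=U+27622 (starts at byte 3)
Byte[7]=DC: 2-byte lead, need 1 cont bytes. acc=0x1C
Byte[8]=A4: continuation. acc=(acc<<6)|0x24=0x724
Completed: cp=U+0724 (starts at byte 7)
Byte[9]=57: 1-byte ASCII. cp=U+0057
Byte[10]=CD: 2-byte lead, need 1 cont bytes. acc=0xD
Byte[11]=90: continuation. acc=(acc<<6)|0x10=0x350
Completed: cp=U+0350 (starts at byte 10)

Answer: U+A322 U+27622 U+0724 U+0057 U+0350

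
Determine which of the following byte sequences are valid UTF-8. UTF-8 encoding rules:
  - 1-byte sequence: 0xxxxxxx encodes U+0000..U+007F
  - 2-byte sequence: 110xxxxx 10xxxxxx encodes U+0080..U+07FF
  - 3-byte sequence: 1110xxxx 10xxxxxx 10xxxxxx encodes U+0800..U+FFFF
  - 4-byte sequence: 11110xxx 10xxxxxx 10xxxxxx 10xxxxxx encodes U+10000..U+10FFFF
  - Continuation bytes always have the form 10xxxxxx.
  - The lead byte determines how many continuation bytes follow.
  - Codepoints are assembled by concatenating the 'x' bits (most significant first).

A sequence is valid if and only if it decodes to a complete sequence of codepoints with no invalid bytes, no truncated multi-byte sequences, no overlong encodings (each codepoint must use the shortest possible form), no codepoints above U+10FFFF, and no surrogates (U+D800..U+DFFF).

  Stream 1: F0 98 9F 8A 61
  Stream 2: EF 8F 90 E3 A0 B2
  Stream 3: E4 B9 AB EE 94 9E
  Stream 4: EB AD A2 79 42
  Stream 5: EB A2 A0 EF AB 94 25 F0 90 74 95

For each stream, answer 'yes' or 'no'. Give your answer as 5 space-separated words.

Answer: yes yes yes yes no

Derivation:
Stream 1: decodes cleanly. VALID
Stream 2: decodes cleanly. VALID
Stream 3: decodes cleanly. VALID
Stream 4: decodes cleanly. VALID
Stream 5: error at byte offset 9. INVALID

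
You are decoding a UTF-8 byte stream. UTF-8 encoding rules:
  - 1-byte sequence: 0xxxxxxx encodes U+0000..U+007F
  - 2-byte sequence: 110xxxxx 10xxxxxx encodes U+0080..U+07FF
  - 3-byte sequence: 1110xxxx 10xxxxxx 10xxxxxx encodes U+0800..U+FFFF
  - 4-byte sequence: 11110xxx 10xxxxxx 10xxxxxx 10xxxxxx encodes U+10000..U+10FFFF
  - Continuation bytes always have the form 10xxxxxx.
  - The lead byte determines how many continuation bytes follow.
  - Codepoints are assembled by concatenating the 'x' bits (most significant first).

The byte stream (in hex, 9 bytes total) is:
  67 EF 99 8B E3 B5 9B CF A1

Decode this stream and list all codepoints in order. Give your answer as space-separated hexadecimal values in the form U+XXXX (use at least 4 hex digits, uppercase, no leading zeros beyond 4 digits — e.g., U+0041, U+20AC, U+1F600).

Answer: U+0067 U+F64B U+3D5B U+03E1

Derivation:
Byte[0]=67: 1-byte ASCII. cp=U+0067
Byte[1]=EF: 3-byte lead, need 2 cont bytes. acc=0xF
Byte[2]=99: continuation. acc=(acc<<6)|0x19=0x3D9
Byte[3]=8B: continuation. acc=(acc<<6)|0x0B=0xF64B
Completed: cp=U+F64B (starts at byte 1)
Byte[4]=E3: 3-byte lead, need 2 cont bytes. acc=0x3
Byte[5]=B5: continuation. acc=(acc<<6)|0x35=0xF5
Byte[6]=9B: continuation. acc=(acc<<6)|0x1B=0x3D5B
Completed: cp=U+3D5B (starts at byte 4)
Byte[7]=CF: 2-byte lead, need 1 cont bytes. acc=0xF
Byte[8]=A1: continuation. acc=(acc<<6)|0x21=0x3E1
Completed: cp=U+03E1 (starts at byte 7)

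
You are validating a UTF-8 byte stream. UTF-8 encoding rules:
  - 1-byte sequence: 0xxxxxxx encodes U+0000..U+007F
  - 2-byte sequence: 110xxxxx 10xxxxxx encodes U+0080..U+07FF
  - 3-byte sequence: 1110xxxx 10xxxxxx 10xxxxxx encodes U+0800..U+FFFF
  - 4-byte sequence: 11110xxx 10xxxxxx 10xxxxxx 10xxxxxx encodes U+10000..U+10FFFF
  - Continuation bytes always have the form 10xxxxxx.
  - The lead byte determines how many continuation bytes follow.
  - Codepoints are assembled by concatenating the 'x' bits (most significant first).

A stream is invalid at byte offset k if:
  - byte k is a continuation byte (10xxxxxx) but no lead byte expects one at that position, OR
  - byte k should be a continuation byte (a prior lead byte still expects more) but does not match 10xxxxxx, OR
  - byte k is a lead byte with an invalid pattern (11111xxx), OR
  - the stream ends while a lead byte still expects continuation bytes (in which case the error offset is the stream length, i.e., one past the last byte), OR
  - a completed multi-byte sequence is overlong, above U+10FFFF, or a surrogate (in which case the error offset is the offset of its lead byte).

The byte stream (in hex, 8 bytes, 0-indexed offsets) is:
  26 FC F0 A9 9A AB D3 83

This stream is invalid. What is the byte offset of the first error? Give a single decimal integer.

Byte[0]=26: 1-byte ASCII. cp=U+0026
Byte[1]=FC: INVALID lead byte (not 0xxx/110x/1110/11110)

Answer: 1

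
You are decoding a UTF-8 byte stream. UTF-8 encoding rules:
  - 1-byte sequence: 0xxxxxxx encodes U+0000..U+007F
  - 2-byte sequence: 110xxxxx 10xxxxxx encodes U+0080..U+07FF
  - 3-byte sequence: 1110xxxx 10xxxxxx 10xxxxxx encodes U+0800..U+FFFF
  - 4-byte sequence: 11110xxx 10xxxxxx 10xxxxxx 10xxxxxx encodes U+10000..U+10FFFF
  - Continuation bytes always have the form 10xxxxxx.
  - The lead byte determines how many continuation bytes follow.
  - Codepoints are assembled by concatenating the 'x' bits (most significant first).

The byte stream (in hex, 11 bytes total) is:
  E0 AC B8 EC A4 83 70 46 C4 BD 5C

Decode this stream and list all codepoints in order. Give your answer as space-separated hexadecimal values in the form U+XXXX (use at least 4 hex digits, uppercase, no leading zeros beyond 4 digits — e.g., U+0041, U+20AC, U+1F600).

Answer: U+0B38 U+C903 U+0070 U+0046 U+013D U+005C

Derivation:
Byte[0]=E0: 3-byte lead, need 2 cont bytes. acc=0x0
Byte[1]=AC: continuation. acc=(acc<<6)|0x2C=0x2C
Byte[2]=B8: continuation. acc=(acc<<6)|0x38=0xB38
Completed: cp=U+0B38 (starts at byte 0)
Byte[3]=EC: 3-byte lead, need 2 cont bytes. acc=0xC
Byte[4]=A4: continuation. acc=(acc<<6)|0x24=0x324
Byte[5]=83: continuation. acc=(acc<<6)|0x03=0xC903
Completed: cp=U+C903 (starts at byte 3)
Byte[6]=70: 1-byte ASCII. cp=U+0070
Byte[7]=46: 1-byte ASCII. cp=U+0046
Byte[8]=C4: 2-byte lead, need 1 cont bytes. acc=0x4
Byte[9]=BD: continuation. acc=(acc<<6)|0x3D=0x13D
Completed: cp=U+013D (starts at byte 8)
Byte[10]=5C: 1-byte ASCII. cp=U+005C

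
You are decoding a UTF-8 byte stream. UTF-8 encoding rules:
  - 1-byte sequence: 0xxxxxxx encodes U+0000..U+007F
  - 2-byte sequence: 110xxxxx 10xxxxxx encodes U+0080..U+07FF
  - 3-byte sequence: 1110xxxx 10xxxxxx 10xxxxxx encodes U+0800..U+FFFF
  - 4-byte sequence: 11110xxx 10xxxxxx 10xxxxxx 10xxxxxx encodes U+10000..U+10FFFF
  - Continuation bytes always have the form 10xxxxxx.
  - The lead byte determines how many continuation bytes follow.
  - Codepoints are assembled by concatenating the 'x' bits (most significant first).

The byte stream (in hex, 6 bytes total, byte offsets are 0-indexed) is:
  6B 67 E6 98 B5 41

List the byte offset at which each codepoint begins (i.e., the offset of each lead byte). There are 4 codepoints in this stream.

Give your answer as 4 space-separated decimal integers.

Answer: 0 1 2 5

Derivation:
Byte[0]=6B: 1-byte ASCII. cp=U+006B
Byte[1]=67: 1-byte ASCII. cp=U+0067
Byte[2]=E6: 3-byte lead, need 2 cont bytes. acc=0x6
Byte[3]=98: continuation. acc=(acc<<6)|0x18=0x198
Byte[4]=B5: continuation. acc=(acc<<6)|0x35=0x6635
Completed: cp=U+6635 (starts at byte 2)
Byte[5]=41: 1-byte ASCII. cp=U+0041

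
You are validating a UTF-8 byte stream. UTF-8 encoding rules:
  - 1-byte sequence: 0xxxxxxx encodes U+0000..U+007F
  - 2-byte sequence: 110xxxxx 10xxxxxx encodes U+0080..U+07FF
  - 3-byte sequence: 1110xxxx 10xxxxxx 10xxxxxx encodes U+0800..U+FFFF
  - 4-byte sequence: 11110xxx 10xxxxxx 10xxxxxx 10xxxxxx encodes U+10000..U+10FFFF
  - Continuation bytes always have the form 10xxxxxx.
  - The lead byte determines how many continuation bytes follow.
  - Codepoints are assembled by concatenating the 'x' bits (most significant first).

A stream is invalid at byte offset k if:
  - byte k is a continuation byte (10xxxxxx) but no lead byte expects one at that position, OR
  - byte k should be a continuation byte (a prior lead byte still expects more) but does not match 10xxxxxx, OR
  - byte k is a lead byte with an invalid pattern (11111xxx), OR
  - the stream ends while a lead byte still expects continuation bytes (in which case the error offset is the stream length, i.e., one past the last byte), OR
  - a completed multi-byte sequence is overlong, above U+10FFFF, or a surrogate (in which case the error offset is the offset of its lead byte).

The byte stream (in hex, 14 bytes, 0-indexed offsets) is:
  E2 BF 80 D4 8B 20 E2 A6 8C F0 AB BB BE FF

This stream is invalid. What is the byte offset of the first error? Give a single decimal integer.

Answer: 13

Derivation:
Byte[0]=E2: 3-byte lead, need 2 cont bytes. acc=0x2
Byte[1]=BF: continuation. acc=(acc<<6)|0x3F=0xBF
Byte[2]=80: continuation. acc=(acc<<6)|0x00=0x2FC0
Completed: cp=U+2FC0 (starts at byte 0)
Byte[3]=D4: 2-byte lead, need 1 cont bytes. acc=0x14
Byte[4]=8B: continuation. acc=(acc<<6)|0x0B=0x50B
Completed: cp=U+050B (starts at byte 3)
Byte[5]=20: 1-byte ASCII. cp=U+0020
Byte[6]=E2: 3-byte lead, need 2 cont bytes. acc=0x2
Byte[7]=A6: continuation. acc=(acc<<6)|0x26=0xA6
Byte[8]=8C: continuation. acc=(acc<<6)|0x0C=0x298C
Completed: cp=U+298C (starts at byte 6)
Byte[9]=F0: 4-byte lead, need 3 cont bytes. acc=0x0
Byte[10]=AB: continuation. acc=(acc<<6)|0x2B=0x2B
Byte[11]=BB: continuation. acc=(acc<<6)|0x3B=0xAFB
Byte[12]=BE: continuation. acc=(acc<<6)|0x3E=0x2BEFE
Completed: cp=U+2BEFE (starts at byte 9)
Byte[13]=FF: INVALID lead byte (not 0xxx/110x/1110/11110)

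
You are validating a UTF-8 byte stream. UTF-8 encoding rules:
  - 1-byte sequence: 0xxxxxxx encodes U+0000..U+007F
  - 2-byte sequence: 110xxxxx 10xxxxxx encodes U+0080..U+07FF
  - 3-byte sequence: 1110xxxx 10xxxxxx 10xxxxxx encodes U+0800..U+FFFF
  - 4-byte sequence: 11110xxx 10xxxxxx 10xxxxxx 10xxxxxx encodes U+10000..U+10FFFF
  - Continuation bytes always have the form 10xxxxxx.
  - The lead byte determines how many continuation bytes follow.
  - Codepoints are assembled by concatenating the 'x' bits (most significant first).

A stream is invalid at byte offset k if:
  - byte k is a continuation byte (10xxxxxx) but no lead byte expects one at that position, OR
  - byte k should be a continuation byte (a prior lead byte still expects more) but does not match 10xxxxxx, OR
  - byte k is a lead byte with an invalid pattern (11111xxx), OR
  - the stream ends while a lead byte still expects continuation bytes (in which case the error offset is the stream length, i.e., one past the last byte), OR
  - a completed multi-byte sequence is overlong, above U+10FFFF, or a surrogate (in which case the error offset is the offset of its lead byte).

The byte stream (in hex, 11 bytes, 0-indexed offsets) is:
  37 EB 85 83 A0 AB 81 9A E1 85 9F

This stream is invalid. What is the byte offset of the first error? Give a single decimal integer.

Answer: 4

Derivation:
Byte[0]=37: 1-byte ASCII. cp=U+0037
Byte[1]=EB: 3-byte lead, need 2 cont bytes. acc=0xB
Byte[2]=85: continuation. acc=(acc<<6)|0x05=0x2C5
Byte[3]=83: continuation. acc=(acc<<6)|0x03=0xB143
Completed: cp=U+B143 (starts at byte 1)
Byte[4]=A0: INVALID lead byte (not 0xxx/110x/1110/11110)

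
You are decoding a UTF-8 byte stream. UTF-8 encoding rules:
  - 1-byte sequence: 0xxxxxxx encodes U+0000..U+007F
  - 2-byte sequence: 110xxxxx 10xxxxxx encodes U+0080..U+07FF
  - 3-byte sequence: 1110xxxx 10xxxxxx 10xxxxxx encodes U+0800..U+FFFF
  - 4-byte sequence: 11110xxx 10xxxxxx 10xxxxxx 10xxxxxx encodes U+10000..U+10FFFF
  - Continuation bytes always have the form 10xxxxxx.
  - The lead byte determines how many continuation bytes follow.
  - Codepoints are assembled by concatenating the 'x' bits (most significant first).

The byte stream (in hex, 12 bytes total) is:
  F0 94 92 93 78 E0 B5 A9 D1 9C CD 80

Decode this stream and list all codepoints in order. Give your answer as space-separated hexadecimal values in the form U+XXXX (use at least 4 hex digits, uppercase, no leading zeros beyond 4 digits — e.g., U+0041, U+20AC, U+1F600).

Byte[0]=F0: 4-byte lead, need 3 cont bytes. acc=0x0
Byte[1]=94: continuation. acc=(acc<<6)|0x14=0x14
Byte[2]=92: continuation. acc=(acc<<6)|0x12=0x512
Byte[3]=93: continuation. acc=(acc<<6)|0x13=0x14493
Completed: cp=U+14493 (starts at byte 0)
Byte[4]=78: 1-byte ASCII. cp=U+0078
Byte[5]=E0: 3-byte lead, need 2 cont bytes. acc=0x0
Byte[6]=B5: continuation. acc=(acc<<6)|0x35=0x35
Byte[7]=A9: continuation. acc=(acc<<6)|0x29=0xD69
Completed: cp=U+0D69 (starts at byte 5)
Byte[8]=D1: 2-byte lead, need 1 cont bytes. acc=0x11
Byte[9]=9C: continuation. acc=(acc<<6)|0x1C=0x45C
Completed: cp=U+045C (starts at byte 8)
Byte[10]=CD: 2-byte lead, need 1 cont bytes. acc=0xD
Byte[11]=80: continuation. acc=(acc<<6)|0x00=0x340
Completed: cp=U+0340 (starts at byte 10)

Answer: U+14493 U+0078 U+0D69 U+045C U+0340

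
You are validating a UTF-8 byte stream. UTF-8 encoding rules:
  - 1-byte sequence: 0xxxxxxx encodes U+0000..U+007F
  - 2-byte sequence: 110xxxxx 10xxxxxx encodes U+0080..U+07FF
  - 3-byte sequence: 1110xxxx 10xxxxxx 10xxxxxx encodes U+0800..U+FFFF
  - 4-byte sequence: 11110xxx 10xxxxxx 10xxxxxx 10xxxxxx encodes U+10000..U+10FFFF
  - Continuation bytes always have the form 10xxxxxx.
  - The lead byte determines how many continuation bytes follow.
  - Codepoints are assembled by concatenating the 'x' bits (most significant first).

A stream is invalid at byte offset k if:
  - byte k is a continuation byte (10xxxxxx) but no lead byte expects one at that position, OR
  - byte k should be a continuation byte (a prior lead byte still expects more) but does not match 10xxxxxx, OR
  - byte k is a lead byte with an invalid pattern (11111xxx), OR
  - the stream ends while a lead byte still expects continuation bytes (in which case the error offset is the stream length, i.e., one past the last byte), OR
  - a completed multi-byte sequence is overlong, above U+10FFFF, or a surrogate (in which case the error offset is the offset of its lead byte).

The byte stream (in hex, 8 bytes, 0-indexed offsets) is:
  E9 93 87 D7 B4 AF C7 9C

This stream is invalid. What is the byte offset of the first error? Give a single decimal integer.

Answer: 5

Derivation:
Byte[0]=E9: 3-byte lead, need 2 cont bytes. acc=0x9
Byte[1]=93: continuation. acc=(acc<<6)|0x13=0x253
Byte[2]=87: continuation. acc=(acc<<6)|0x07=0x94C7
Completed: cp=U+94C7 (starts at byte 0)
Byte[3]=D7: 2-byte lead, need 1 cont bytes. acc=0x17
Byte[4]=B4: continuation. acc=(acc<<6)|0x34=0x5F4
Completed: cp=U+05F4 (starts at byte 3)
Byte[5]=AF: INVALID lead byte (not 0xxx/110x/1110/11110)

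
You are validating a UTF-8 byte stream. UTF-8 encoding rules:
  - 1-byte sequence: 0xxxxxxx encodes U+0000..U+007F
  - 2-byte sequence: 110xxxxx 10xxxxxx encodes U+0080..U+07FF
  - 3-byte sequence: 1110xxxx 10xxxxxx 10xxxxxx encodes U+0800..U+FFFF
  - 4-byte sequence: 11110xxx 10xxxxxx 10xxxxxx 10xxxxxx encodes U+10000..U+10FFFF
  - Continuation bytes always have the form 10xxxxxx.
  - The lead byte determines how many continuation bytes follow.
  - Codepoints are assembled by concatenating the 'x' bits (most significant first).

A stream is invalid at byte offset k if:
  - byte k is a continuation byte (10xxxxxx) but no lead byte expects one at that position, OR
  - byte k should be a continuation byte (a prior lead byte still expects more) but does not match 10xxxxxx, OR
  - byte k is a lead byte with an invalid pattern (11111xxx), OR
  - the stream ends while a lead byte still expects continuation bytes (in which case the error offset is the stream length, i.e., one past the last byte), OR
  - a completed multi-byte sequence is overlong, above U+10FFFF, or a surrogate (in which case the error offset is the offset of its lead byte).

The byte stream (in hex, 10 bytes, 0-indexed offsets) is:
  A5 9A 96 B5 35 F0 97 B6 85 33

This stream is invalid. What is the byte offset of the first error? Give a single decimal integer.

Answer: 0

Derivation:
Byte[0]=A5: INVALID lead byte (not 0xxx/110x/1110/11110)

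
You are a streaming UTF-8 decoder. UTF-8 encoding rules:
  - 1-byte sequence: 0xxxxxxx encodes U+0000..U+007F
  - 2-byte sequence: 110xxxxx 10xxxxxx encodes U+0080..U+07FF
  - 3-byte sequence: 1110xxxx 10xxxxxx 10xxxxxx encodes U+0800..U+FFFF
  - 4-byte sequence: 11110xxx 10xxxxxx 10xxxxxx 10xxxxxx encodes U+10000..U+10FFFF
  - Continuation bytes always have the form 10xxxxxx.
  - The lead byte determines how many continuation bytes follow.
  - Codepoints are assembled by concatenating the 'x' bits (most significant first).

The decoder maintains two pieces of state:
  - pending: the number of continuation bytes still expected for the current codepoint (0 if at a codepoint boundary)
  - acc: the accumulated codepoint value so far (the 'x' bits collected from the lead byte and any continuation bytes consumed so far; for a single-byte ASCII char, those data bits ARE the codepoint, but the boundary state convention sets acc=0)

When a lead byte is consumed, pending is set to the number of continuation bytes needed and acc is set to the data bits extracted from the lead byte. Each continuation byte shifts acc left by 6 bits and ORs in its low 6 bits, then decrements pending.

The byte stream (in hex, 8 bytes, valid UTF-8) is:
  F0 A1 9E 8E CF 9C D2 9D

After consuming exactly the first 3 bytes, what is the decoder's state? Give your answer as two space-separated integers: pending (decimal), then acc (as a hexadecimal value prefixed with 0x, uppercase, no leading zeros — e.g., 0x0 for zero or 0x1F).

Answer: 1 0x85E

Derivation:
Byte[0]=F0: 4-byte lead. pending=3, acc=0x0
Byte[1]=A1: continuation. acc=(acc<<6)|0x21=0x21, pending=2
Byte[2]=9E: continuation. acc=(acc<<6)|0x1E=0x85E, pending=1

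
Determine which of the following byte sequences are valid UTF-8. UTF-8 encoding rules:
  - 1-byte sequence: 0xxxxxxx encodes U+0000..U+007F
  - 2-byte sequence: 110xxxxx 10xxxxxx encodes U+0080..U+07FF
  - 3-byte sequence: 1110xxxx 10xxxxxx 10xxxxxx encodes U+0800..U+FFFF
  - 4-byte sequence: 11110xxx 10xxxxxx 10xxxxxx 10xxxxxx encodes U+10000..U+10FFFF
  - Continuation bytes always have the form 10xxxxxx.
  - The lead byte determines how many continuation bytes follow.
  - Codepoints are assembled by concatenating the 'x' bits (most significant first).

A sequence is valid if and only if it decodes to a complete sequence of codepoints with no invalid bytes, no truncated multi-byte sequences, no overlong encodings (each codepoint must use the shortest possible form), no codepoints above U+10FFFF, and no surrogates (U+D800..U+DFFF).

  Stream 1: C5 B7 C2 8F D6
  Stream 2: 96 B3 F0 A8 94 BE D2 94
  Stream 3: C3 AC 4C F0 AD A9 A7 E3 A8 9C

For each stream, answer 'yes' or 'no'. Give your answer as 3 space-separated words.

Stream 1: error at byte offset 5. INVALID
Stream 2: error at byte offset 0. INVALID
Stream 3: decodes cleanly. VALID

Answer: no no yes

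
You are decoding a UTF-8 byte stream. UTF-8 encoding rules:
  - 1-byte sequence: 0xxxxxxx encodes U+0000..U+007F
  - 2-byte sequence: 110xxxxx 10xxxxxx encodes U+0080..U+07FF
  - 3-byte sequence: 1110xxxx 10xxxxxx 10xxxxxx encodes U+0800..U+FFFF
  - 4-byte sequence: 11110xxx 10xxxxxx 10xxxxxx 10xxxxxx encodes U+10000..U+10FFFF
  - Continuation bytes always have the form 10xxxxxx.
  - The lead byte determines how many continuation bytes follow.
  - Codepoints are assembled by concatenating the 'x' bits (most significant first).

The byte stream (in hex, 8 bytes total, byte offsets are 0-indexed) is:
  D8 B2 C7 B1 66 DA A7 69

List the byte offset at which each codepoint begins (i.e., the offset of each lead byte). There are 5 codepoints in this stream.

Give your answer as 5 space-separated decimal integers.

Byte[0]=D8: 2-byte lead, need 1 cont bytes. acc=0x18
Byte[1]=B2: continuation. acc=(acc<<6)|0x32=0x632
Completed: cp=U+0632 (starts at byte 0)
Byte[2]=C7: 2-byte lead, need 1 cont bytes. acc=0x7
Byte[3]=B1: continuation. acc=(acc<<6)|0x31=0x1F1
Completed: cp=U+01F1 (starts at byte 2)
Byte[4]=66: 1-byte ASCII. cp=U+0066
Byte[5]=DA: 2-byte lead, need 1 cont bytes. acc=0x1A
Byte[6]=A7: continuation. acc=(acc<<6)|0x27=0x6A7
Completed: cp=U+06A7 (starts at byte 5)
Byte[7]=69: 1-byte ASCII. cp=U+0069

Answer: 0 2 4 5 7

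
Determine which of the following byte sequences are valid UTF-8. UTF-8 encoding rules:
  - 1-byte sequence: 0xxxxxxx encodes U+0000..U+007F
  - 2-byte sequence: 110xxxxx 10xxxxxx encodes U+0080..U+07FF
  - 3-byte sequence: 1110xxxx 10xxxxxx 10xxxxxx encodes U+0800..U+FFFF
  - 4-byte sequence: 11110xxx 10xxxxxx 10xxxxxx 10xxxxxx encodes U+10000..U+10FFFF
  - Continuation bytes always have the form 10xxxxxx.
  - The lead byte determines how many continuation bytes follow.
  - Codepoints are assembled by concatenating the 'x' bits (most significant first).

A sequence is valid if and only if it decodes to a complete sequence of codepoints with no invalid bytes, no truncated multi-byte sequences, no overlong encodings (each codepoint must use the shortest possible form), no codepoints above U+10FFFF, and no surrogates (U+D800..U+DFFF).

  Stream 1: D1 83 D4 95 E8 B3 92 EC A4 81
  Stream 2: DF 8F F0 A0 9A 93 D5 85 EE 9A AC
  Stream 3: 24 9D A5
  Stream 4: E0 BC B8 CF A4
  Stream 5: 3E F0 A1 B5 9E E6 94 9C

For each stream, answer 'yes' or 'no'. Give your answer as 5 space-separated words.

Answer: yes yes no yes yes

Derivation:
Stream 1: decodes cleanly. VALID
Stream 2: decodes cleanly. VALID
Stream 3: error at byte offset 1. INVALID
Stream 4: decodes cleanly. VALID
Stream 5: decodes cleanly. VALID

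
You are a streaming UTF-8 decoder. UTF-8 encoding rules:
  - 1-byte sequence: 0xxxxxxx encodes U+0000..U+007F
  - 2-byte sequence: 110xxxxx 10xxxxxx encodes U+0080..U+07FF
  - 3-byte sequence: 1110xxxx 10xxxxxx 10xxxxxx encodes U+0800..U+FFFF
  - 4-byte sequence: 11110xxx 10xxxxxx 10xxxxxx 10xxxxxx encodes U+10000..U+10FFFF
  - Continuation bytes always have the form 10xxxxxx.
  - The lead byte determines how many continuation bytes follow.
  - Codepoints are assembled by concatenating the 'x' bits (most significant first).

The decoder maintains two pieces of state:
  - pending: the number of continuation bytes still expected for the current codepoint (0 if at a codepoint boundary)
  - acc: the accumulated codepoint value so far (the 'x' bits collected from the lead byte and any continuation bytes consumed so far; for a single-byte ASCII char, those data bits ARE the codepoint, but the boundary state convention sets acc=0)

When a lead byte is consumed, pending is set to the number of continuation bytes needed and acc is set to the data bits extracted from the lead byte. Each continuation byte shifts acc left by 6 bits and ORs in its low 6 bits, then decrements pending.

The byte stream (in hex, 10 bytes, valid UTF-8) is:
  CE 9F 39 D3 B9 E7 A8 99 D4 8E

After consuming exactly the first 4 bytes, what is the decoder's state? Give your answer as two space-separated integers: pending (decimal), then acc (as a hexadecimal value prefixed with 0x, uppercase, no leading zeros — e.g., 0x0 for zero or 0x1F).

Answer: 1 0x13

Derivation:
Byte[0]=CE: 2-byte lead. pending=1, acc=0xE
Byte[1]=9F: continuation. acc=(acc<<6)|0x1F=0x39F, pending=0
Byte[2]=39: 1-byte. pending=0, acc=0x0
Byte[3]=D3: 2-byte lead. pending=1, acc=0x13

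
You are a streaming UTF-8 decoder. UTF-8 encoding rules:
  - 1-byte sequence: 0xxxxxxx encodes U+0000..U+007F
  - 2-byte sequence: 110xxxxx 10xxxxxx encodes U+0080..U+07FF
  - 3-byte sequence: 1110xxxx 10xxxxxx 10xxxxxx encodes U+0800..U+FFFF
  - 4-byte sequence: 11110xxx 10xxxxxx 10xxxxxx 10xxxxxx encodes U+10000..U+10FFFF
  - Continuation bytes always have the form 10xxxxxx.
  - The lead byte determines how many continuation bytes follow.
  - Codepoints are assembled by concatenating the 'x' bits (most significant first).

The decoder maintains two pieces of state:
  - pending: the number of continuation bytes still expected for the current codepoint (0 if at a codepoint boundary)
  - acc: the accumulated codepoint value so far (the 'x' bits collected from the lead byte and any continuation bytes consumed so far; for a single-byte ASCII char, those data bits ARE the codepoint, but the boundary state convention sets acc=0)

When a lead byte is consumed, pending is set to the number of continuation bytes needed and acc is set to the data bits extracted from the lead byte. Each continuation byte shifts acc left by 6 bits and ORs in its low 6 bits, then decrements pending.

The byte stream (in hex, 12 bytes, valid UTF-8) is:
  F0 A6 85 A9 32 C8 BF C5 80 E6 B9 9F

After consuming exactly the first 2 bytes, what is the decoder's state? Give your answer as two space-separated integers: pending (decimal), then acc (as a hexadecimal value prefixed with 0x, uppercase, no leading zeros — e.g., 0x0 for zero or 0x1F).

Answer: 2 0x26

Derivation:
Byte[0]=F0: 4-byte lead. pending=3, acc=0x0
Byte[1]=A6: continuation. acc=(acc<<6)|0x26=0x26, pending=2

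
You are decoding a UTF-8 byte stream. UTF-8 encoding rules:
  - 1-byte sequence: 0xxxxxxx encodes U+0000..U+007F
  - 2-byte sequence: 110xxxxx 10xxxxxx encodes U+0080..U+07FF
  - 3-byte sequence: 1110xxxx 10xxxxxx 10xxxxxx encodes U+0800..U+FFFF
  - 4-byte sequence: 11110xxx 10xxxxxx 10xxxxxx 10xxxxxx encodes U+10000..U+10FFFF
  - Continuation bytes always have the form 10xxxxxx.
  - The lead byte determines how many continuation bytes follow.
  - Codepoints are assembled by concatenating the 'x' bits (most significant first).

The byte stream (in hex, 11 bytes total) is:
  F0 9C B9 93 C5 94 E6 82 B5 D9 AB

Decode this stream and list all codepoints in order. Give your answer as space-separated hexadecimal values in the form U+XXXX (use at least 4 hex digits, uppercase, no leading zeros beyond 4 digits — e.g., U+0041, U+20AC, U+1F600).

Byte[0]=F0: 4-byte lead, need 3 cont bytes. acc=0x0
Byte[1]=9C: continuation. acc=(acc<<6)|0x1C=0x1C
Byte[2]=B9: continuation. acc=(acc<<6)|0x39=0x739
Byte[3]=93: continuation. acc=(acc<<6)|0x13=0x1CE53
Completed: cp=U+1CE53 (starts at byte 0)
Byte[4]=C5: 2-byte lead, need 1 cont bytes. acc=0x5
Byte[5]=94: continuation. acc=(acc<<6)|0x14=0x154
Completed: cp=U+0154 (starts at byte 4)
Byte[6]=E6: 3-byte lead, need 2 cont bytes. acc=0x6
Byte[7]=82: continuation. acc=(acc<<6)|0x02=0x182
Byte[8]=B5: continuation. acc=(acc<<6)|0x35=0x60B5
Completed: cp=U+60B5 (starts at byte 6)
Byte[9]=D9: 2-byte lead, need 1 cont bytes. acc=0x19
Byte[10]=AB: continuation. acc=(acc<<6)|0x2B=0x66B
Completed: cp=U+066B (starts at byte 9)

Answer: U+1CE53 U+0154 U+60B5 U+066B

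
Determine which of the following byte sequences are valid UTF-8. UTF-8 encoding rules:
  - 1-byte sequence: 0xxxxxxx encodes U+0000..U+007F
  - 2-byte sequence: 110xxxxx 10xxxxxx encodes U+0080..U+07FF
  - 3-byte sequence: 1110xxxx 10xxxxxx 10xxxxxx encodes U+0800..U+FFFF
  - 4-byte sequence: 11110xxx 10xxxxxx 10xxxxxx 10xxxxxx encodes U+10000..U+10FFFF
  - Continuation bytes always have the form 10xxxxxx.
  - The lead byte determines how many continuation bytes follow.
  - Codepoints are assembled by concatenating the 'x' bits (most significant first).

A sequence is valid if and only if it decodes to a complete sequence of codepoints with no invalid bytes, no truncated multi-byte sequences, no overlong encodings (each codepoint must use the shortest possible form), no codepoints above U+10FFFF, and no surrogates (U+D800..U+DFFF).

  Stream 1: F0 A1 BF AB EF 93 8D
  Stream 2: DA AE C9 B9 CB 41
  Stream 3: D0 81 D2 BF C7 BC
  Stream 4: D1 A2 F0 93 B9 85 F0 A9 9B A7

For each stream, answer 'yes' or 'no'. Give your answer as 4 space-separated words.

Stream 1: decodes cleanly. VALID
Stream 2: error at byte offset 5. INVALID
Stream 3: decodes cleanly. VALID
Stream 4: decodes cleanly. VALID

Answer: yes no yes yes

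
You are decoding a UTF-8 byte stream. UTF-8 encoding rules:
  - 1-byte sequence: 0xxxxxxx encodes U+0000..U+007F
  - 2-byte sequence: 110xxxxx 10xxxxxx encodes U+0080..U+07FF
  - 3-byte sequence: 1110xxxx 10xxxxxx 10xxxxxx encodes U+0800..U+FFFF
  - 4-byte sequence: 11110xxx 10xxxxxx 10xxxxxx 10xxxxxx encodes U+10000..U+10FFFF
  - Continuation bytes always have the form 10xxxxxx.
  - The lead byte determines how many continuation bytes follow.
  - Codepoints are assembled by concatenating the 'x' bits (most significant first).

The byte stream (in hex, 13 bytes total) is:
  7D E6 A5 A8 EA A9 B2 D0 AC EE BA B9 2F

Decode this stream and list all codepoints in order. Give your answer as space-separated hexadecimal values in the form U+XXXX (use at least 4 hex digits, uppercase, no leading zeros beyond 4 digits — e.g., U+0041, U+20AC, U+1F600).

Byte[0]=7D: 1-byte ASCII. cp=U+007D
Byte[1]=E6: 3-byte lead, need 2 cont bytes. acc=0x6
Byte[2]=A5: continuation. acc=(acc<<6)|0x25=0x1A5
Byte[3]=A8: continuation. acc=(acc<<6)|0x28=0x6968
Completed: cp=U+6968 (starts at byte 1)
Byte[4]=EA: 3-byte lead, need 2 cont bytes. acc=0xA
Byte[5]=A9: continuation. acc=(acc<<6)|0x29=0x2A9
Byte[6]=B2: continuation. acc=(acc<<6)|0x32=0xAA72
Completed: cp=U+AA72 (starts at byte 4)
Byte[7]=D0: 2-byte lead, need 1 cont bytes. acc=0x10
Byte[8]=AC: continuation. acc=(acc<<6)|0x2C=0x42C
Completed: cp=U+042C (starts at byte 7)
Byte[9]=EE: 3-byte lead, need 2 cont bytes. acc=0xE
Byte[10]=BA: continuation. acc=(acc<<6)|0x3A=0x3BA
Byte[11]=B9: continuation. acc=(acc<<6)|0x39=0xEEB9
Completed: cp=U+EEB9 (starts at byte 9)
Byte[12]=2F: 1-byte ASCII. cp=U+002F

Answer: U+007D U+6968 U+AA72 U+042C U+EEB9 U+002F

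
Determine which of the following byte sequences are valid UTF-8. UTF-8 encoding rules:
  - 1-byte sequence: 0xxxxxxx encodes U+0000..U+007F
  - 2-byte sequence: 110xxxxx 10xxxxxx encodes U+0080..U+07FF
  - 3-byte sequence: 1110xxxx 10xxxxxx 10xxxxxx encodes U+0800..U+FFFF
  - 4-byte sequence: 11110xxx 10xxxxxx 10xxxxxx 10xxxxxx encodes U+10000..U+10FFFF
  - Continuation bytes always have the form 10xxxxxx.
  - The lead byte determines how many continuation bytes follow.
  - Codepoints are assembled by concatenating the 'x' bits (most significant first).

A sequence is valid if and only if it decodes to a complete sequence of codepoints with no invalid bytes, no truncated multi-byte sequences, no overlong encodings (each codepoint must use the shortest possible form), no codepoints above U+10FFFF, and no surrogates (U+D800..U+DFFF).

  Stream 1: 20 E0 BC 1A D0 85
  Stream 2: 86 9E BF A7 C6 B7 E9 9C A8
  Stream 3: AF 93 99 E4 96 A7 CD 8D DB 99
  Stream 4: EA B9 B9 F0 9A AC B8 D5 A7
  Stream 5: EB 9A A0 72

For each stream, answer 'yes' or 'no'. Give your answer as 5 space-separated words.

Stream 1: error at byte offset 3. INVALID
Stream 2: error at byte offset 0. INVALID
Stream 3: error at byte offset 0. INVALID
Stream 4: decodes cleanly. VALID
Stream 5: decodes cleanly. VALID

Answer: no no no yes yes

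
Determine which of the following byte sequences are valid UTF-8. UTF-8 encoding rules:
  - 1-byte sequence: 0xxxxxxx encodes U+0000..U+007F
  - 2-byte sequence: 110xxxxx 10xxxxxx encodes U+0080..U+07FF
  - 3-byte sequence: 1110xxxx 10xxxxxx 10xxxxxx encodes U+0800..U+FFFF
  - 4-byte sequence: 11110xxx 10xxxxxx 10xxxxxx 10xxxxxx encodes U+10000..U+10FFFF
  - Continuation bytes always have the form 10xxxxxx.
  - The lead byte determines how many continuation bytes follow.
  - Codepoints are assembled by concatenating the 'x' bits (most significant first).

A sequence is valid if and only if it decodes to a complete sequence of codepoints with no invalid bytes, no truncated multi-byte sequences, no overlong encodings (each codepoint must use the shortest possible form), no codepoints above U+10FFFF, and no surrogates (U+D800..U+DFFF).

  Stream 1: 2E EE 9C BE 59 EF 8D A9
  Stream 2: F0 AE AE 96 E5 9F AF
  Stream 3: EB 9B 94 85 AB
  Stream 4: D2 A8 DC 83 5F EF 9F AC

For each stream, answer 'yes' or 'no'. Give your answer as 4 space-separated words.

Stream 1: decodes cleanly. VALID
Stream 2: decodes cleanly. VALID
Stream 3: error at byte offset 3. INVALID
Stream 4: decodes cleanly. VALID

Answer: yes yes no yes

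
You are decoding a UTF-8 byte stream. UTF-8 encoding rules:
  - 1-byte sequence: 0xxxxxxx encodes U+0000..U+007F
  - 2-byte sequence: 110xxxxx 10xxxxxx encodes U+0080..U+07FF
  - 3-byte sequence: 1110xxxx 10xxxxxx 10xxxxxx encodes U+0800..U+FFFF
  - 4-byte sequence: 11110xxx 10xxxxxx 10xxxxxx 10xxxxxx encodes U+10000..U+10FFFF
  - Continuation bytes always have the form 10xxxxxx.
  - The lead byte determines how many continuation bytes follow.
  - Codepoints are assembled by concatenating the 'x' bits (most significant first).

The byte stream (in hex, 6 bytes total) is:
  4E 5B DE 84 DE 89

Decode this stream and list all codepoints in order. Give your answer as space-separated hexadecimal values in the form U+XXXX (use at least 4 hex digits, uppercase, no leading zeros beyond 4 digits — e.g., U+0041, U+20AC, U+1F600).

Answer: U+004E U+005B U+0784 U+0789

Derivation:
Byte[0]=4E: 1-byte ASCII. cp=U+004E
Byte[1]=5B: 1-byte ASCII. cp=U+005B
Byte[2]=DE: 2-byte lead, need 1 cont bytes. acc=0x1E
Byte[3]=84: continuation. acc=(acc<<6)|0x04=0x784
Completed: cp=U+0784 (starts at byte 2)
Byte[4]=DE: 2-byte lead, need 1 cont bytes. acc=0x1E
Byte[5]=89: continuation. acc=(acc<<6)|0x09=0x789
Completed: cp=U+0789 (starts at byte 4)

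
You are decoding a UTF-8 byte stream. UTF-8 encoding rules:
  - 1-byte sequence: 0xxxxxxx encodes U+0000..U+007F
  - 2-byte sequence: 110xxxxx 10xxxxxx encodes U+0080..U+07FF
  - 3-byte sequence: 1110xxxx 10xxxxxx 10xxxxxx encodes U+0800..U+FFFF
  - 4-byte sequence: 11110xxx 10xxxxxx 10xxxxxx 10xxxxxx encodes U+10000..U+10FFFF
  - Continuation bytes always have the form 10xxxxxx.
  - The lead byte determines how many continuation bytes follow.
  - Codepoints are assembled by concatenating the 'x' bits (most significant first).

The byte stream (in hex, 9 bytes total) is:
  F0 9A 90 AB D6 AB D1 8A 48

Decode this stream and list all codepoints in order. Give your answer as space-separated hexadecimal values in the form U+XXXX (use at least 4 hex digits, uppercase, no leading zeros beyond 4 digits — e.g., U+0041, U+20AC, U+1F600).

Answer: U+1A42B U+05AB U+044A U+0048

Derivation:
Byte[0]=F0: 4-byte lead, need 3 cont bytes. acc=0x0
Byte[1]=9A: continuation. acc=(acc<<6)|0x1A=0x1A
Byte[2]=90: continuation. acc=(acc<<6)|0x10=0x690
Byte[3]=AB: continuation. acc=(acc<<6)|0x2B=0x1A42B
Completed: cp=U+1A42B (starts at byte 0)
Byte[4]=D6: 2-byte lead, need 1 cont bytes. acc=0x16
Byte[5]=AB: continuation. acc=(acc<<6)|0x2B=0x5AB
Completed: cp=U+05AB (starts at byte 4)
Byte[6]=D1: 2-byte lead, need 1 cont bytes. acc=0x11
Byte[7]=8A: continuation. acc=(acc<<6)|0x0A=0x44A
Completed: cp=U+044A (starts at byte 6)
Byte[8]=48: 1-byte ASCII. cp=U+0048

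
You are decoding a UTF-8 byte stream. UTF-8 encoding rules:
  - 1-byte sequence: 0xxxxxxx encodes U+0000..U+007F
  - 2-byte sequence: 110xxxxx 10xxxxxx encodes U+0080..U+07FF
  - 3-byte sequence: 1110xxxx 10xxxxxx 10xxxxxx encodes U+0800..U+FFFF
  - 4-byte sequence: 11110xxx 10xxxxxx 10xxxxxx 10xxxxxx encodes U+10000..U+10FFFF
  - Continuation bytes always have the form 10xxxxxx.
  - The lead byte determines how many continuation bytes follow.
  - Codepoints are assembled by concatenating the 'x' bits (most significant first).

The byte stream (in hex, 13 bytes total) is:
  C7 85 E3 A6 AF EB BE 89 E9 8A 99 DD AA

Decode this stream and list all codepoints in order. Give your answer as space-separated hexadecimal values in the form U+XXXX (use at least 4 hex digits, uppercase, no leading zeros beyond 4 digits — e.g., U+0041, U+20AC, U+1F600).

Answer: U+01C5 U+39AF U+BF89 U+9299 U+076A

Derivation:
Byte[0]=C7: 2-byte lead, need 1 cont bytes. acc=0x7
Byte[1]=85: continuation. acc=(acc<<6)|0x05=0x1C5
Completed: cp=U+01C5 (starts at byte 0)
Byte[2]=E3: 3-byte lead, need 2 cont bytes. acc=0x3
Byte[3]=A6: continuation. acc=(acc<<6)|0x26=0xE6
Byte[4]=AF: continuation. acc=(acc<<6)|0x2F=0x39AF
Completed: cp=U+39AF (starts at byte 2)
Byte[5]=EB: 3-byte lead, need 2 cont bytes. acc=0xB
Byte[6]=BE: continuation. acc=(acc<<6)|0x3E=0x2FE
Byte[7]=89: continuation. acc=(acc<<6)|0x09=0xBF89
Completed: cp=U+BF89 (starts at byte 5)
Byte[8]=E9: 3-byte lead, need 2 cont bytes. acc=0x9
Byte[9]=8A: continuation. acc=(acc<<6)|0x0A=0x24A
Byte[10]=99: continuation. acc=(acc<<6)|0x19=0x9299
Completed: cp=U+9299 (starts at byte 8)
Byte[11]=DD: 2-byte lead, need 1 cont bytes. acc=0x1D
Byte[12]=AA: continuation. acc=(acc<<6)|0x2A=0x76A
Completed: cp=U+076A (starts at byte 11)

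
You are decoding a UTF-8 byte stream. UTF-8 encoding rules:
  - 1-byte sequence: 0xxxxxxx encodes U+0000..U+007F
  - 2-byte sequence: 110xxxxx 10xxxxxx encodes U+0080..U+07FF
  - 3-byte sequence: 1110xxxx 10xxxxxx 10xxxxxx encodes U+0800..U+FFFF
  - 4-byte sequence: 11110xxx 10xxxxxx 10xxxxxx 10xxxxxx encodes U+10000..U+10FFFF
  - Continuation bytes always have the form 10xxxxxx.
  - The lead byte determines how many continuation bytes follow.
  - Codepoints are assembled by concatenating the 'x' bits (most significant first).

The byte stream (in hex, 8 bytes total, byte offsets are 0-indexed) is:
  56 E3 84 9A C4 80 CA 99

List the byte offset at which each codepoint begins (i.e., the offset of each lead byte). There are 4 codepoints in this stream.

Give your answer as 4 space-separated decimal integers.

Byte[0]=56: 1-byte ASCII. cp=U+0056
Byte[1]=E3: 3-byte lead, need 2 cont bytes. acc=0x3
Byte[2]=84: continuation. acc=(acc<<6)|0x04=0xC4
Byte[3]=9A: continuation. acc=(acc<<6)|0x1A=0x311A
Completed: cp=U+311A (starts at byte 1)
Byte[4]=C4: 2-byte lead, need 1 cont bytes. acc=0x4
Byte[5]=80: continuation. acc=(acc<<6)|0x00=0x100
Completed: cp=U+0100 (starts at byte 4)
Byte[6]=CA: 2-byte lead, need 1 cont bytes. acc=0xA
Byte[7]=99: continuation. acc=(acc<<6)|0x19=0x299
Completed: cp=U+0299 (starts at byte 6)

Answer: 0 1 4 6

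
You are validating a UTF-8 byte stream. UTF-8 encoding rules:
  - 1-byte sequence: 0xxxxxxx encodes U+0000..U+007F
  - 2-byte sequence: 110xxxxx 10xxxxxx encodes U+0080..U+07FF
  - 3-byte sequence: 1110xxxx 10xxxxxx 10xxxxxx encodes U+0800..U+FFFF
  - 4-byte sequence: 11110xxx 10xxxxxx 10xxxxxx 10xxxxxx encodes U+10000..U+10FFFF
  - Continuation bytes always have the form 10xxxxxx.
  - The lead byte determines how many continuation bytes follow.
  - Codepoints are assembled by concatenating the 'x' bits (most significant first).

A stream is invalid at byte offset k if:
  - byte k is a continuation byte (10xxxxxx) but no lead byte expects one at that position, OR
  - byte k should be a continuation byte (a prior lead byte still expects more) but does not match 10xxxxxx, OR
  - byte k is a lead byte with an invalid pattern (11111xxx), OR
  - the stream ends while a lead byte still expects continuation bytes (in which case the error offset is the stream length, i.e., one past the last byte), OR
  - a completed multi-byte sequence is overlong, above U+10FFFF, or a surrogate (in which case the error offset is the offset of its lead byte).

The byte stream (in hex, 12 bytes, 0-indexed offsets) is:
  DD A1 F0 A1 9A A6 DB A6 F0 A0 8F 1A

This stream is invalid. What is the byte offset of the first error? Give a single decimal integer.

Byte[0]=DD: 2-byte lead, need 1 cont bytes. acc=0x1D
Byte[1]=A1: continuation. acc=(acc<<6)|0x21=0x761
Completed: cp=U+0761 (starts at byte 0)
Byte[2]=F0: 4-byte lead, need 3 cont bytes. acc=0x0
Byte[3]=A1: continuation. acc=(acc<<6)|0x21=0x21
Byte[4]=9A: continuation. acc=(acc<<6)|0x1A=0x85A
Byte[5]=A6: continuation. acc=(acc<<6)|0x26=0x216A6
Completed: cp=U+216A6 (starts at byte 2)
Byte[6]=DB: 2-byte lead, need 1 cont bytes. acc=0x1B
Byte[7]=A6: continuation. acc=(acc<<6)|0x26=0x6E6
Completed: cp=U+06E6 (starts at byte 6)
Byte[8]=F0: 4-byte lead, need 3 cont bytes. acc=0x0
Byte[9]=A0: continuation. acc=(acc<<6)|0x20=0x20
Byte[10]=8F: continuation. acc=(acc<<6)|0x0F=0x80F
Byte[11]=1A: expected 10xxxxxx continuation. INVALID

Answer: 11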